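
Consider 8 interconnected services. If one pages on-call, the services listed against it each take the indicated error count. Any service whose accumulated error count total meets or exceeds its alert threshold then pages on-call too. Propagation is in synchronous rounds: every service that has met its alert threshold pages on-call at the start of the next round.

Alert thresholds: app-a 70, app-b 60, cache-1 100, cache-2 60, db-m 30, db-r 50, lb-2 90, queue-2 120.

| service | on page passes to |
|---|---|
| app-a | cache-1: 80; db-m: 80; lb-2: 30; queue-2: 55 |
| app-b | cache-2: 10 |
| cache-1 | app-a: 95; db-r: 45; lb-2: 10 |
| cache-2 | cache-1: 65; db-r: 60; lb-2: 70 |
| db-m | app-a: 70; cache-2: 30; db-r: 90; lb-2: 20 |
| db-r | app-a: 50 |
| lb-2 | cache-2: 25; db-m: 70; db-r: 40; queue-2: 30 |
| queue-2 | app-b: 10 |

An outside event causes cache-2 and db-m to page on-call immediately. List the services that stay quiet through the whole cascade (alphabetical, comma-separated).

Round 1 — cache-2, db-m page on-call (initial).
  app-a: +70 → 70 ≥ 70
  cache-1: +65 → 65 < 100
  db-r: +60+90 → 150 ≥ 50
  lb-2: +70+20 → 90 ≥ 90
Round 2 — app-a, db-r, lb-2 page on-call.
  cache-1: +80 → 145 ≥ 100
  queue-2: +55+30 → 85 < 120
Round 3 — cache-1 pages on-call.
No further pages.

app-b, queue-2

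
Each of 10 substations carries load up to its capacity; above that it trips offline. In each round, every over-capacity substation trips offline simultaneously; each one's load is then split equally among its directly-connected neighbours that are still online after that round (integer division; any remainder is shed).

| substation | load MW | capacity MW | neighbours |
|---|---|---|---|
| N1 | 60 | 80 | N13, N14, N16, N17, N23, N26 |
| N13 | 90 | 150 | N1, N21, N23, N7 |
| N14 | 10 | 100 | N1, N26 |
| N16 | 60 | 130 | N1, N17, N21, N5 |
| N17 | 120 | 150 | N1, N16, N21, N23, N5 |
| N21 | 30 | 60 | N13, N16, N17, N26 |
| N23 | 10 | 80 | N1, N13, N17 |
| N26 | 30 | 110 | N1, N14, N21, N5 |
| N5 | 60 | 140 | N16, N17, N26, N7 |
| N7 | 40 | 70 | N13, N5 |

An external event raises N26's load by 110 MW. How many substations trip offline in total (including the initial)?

Round 1 — N26 at 140 > 110. N26 trips offline.
  N26 sheds 140 MW to N1, N14, N21, N5: 35 each.
    N1: 60+35 = 95 > 80
    N14: 10+35 = 45 ≤ 100
    N21: 30+35 = 65 > 60
    N5: 60+35 = 95 ≤ 140
Round 2 — N1, N21 trip offline.
  N1 sheds 95 MW to N13, N14, N16, N17, N23: 19 each.
    N13: 90+19 = 109 ≤ 150
    N14: 45+19 = 64 ≤ 100
    N16: 60+19 = 79 ≤ 130
    N17: 120+19 = 139 ≤ 150
    N23: 10+19 = 29 ≤ 80
  N21 sheds 65 MW to N13, N16, N17: 21 each (2 lost).
    N13: 109+21 = 130 ≤ 150
    N16: 79+21 = 100 ≤ 130
    N17: 139+21 = 160 > 150
Round 3 — N17 trips offline.
  N17 sheds 160 MW to N16, N23, N5: 53 each (1 lost).
    N16: 100+53 = 153 > 130
    N23: 29+53 = 82 > 80
    N5: 95+53 = 148 > 140
Round 4 — N16, N23, N5 trip offline.
  N16 sheds 153 MW: no online neighbours, lost.
  N23 sheds 82 MW to N13: 82 each.
    N13: 130+82 = 212 > 150
  N5 sheds 148 MW to N7: 148 each.
    N7: 40+148 = 188 > 70
Round 5 — N13, N7 trip offline.
  N13 sheds 212 MW: no online neighbours, lost.
  N7 sheds 188 MW: no online neighbours, lost.
No further trips.

9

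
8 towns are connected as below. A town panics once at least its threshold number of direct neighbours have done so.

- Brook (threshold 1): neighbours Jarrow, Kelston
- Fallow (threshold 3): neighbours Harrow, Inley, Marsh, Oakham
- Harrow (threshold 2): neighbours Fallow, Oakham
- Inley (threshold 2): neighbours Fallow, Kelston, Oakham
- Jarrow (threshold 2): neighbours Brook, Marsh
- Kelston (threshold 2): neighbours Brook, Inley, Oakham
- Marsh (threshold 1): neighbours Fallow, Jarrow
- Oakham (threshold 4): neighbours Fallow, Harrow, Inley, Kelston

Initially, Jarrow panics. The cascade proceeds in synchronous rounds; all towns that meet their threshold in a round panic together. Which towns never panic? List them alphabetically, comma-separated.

Round 1 — Jarrow panics (initial).
Round 2 — checking thresholds:
  Brook: 1 of 2 neighbours ≥ 1, panics.
  Marsh: 1 of 2 neighbours ≥ 1, panics.
Round 3 — no new panics; cascade stops.

Fallow, Harrow, Inley, Kelston, Oakham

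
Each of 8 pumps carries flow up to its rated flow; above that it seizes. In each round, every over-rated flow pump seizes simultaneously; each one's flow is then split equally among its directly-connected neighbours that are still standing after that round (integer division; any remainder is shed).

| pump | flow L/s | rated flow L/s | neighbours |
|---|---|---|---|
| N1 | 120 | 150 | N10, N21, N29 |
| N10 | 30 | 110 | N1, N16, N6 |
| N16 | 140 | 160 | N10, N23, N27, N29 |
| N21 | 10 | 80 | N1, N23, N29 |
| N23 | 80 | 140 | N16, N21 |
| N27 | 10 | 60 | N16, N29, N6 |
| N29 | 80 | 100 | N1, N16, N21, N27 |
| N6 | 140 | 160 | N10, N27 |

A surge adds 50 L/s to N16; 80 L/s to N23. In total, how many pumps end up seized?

8

Round 1 — N16 at 190 > 160; N23 at 160 > 140. N16, N23 seize.
  N16 sheds 190 L/s to N10, N27, N29: 63 each (1 lost).
    N10: 30+63 = 93 ≤ 110
    N27: 10+63 = 73 > 60
    N29: 80+63 = 143 > 100
  N23 sheds 160 L/s to N21: 160 each.
    N21: 10+160 = 170 > 80
Round 2 — N21, N27, N29 seize.
  N21 sheds 170 L/s to N1: 170 each.
    N1: 120+170 = 290 > 150
  N27 sheds 73 L/s to N6: 73 each.
    N6: 140+73 = 213 > 160
  N29 sheds 143 L/s to N1: 143 each.
    N1: 290+143 = 433 > 150
Round 3 — N1, N6 seize.
  N1 sheds 433 L/s to N10: 433 each.
    N10: 93+433 = 526 > 110
  N6 sheds 213 L/s to N10: 213 each.
    N10: 526+213 = 739 > 110
Round 4 — N10 seizes.
  N10 sheds 739 L/s: no online neighbours, lost.
No further seizures.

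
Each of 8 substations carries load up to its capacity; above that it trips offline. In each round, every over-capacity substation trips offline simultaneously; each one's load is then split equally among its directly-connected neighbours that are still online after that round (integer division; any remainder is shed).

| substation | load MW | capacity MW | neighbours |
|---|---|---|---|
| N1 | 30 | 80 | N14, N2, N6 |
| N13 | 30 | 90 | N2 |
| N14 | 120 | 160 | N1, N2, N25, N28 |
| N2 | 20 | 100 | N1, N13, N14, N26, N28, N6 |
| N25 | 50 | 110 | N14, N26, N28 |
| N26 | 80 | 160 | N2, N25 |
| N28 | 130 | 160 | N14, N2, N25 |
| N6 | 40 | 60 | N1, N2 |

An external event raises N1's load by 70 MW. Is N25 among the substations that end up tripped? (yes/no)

Round 1 — N1 at 100 > 80. N1 trips offline.
  N1 sheds 100 MW to N14, N2, N6: 33 each (1 lost).
    N14: 120+33 = 153 ≤ 160
    N2: 20+33 = 53 ≤ 100
    N6: 40+33 = 73 > 60
Round 2 — N6 trips offline.
  N6 sheds 73 MW to N2: 73 each.
    N2: 53+73 = 126 > 100
Round 3 — N2 trips offline.
  N2 sheds 126 MW to N13, N14, N26, N28: 31 each (2 lost).
    N13: 30+31 = 61 ≤ 90
    N14: 153+31 = 184 > 160
    N26: 80+31 = 111 ≤ 160
    N28: 130+31 = 161 > 160
Round 4 — N14, N28 trip offline.
  N14 sheds 184 MW to N25: 184 each.
    N25: 50+184 = 234 > 110
  N28 sheds 161 MW to N25: 161 each.
    N25: 234+161 = 395 > 110
Round 5 — N25 trips offline.
  N25 sheds 395 MW to N26: 395 each.
    N26: 111+395 = 506 > 160
Round 6 — N26 trips offline.
  N26 sheds 506 MW: no online neighbours, lost.
No further trips.

yes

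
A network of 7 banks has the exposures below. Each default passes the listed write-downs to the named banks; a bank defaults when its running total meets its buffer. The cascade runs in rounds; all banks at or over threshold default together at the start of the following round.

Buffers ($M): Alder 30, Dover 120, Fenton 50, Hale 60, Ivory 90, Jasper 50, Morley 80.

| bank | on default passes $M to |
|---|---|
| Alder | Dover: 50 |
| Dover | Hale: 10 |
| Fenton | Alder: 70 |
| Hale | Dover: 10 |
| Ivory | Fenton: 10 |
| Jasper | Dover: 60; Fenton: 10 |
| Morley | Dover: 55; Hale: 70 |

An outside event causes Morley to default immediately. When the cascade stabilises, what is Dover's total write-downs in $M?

65

Round 1 — Morley defaults (initial).
  Dover: +55 → 55 < 120
  Hale: +70 → 70 ≥ 60
Round 2 — Hale defaults.
  Dover: +10 → 65 < 120
No further defaults.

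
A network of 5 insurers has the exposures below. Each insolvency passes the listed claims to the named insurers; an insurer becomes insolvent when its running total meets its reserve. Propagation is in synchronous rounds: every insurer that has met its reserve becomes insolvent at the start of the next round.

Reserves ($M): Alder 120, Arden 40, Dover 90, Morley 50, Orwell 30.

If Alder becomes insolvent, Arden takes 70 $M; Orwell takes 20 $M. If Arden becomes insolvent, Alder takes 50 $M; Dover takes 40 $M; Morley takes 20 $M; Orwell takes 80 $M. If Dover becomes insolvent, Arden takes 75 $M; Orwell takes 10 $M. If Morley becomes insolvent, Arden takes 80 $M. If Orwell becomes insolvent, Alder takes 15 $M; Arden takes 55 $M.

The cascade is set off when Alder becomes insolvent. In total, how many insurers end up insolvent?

3

Round 1 — Alder becomes insolvent (initial).
  Arden: +70 → 70 ≥ 40
  Orwell: +20 → 20 < 30
Round 2 — Arden becomes insolvent.
  Dover: +40 → 40 < 90
  Morley: +20 → 20 < 50
  Orwell: +80 → 100 ≥ 30
Round 3 — Orwell becomes insolvent.
No further insolvencies.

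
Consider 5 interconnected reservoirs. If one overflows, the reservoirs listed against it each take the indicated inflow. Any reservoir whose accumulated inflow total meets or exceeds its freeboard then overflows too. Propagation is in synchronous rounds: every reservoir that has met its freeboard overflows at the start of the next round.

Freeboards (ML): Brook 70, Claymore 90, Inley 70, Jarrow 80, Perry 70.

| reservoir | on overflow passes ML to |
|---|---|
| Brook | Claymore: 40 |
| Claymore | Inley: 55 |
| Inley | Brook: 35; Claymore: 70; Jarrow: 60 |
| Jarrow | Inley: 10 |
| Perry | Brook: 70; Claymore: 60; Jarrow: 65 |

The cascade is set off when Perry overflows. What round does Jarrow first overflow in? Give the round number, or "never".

never

Round 1 — Perry overflows (initial).
  Brook: +70 → 70 ≥ 70
  Claymore: +60 → 60 < 90
  Jarrow: +65 → 65 < 80
Round 2 — Brook overflows.
  Claymore: +40 → 100 ≥ 90
Round 3 — Claymore overflows.
  Inley: +55 → 55 < 70
No further overflows.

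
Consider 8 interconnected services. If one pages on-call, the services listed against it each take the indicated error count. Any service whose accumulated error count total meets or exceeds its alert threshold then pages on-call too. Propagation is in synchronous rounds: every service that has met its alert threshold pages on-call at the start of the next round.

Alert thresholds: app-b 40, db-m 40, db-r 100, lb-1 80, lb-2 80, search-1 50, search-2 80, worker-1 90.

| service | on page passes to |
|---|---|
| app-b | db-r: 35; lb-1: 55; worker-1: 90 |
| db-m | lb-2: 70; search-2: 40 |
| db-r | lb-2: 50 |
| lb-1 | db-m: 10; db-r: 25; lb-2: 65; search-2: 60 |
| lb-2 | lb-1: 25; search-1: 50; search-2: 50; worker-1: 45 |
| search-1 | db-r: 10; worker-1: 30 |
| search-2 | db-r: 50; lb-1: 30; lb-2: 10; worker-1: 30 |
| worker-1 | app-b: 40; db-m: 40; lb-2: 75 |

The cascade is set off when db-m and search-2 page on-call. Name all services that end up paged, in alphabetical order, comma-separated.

Round 1 — db-m, search-2 page on-call (initial).
  db-r: +50 → 50 < 100
  lb-1: +30 → 30 < 80
  lb-2: +70+10 → 80 ≥ 80
  worker-1: +30 → 30 < 90
Round 2 — lb-2 pages on-call.
  lb-1: +25 → 55 < 80
  search-1: +50 → 50 ≥ 50
  worker-1: +45 → 75 < 90
Round 3 — search-1 pages on-call.
  db-r: +10 → 60 < 100
  worker-1: +30 → 105 ≥ 90
Round 4 — worker-1 pages on-call.
  app-b: +40 → 40 ≥ 40
Round 5 — app-b pages on-call.
  db-r: +35 → 95 < 100
  lb-1: +55 → 110 ≥ 80
Round 6 — lb-1 pages on-call.
  db-r: +25 → 120 ≥ 100
Round 7 — db-r pages on-call.
No further pages.

app-b, db-m, db-r, lb-1, lb-2, search-1, search-2, worker-1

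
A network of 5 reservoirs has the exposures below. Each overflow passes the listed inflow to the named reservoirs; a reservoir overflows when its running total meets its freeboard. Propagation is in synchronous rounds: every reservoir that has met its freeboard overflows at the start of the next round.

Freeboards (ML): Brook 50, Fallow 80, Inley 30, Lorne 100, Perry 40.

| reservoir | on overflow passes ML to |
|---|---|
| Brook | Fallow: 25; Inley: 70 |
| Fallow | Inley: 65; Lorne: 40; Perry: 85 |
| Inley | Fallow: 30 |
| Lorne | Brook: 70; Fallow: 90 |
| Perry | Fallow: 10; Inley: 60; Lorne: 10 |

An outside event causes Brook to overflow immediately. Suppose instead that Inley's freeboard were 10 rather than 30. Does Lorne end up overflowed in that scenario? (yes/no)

With Inley's freeboard at 10:
Round 1 — Brook overflows (initial).
  Fallow: +25 → 25 < 80
  Inley: +70 → 70 ≥ 10
Round 2 — Inley overflows.
  Fallow: +30 → 55 < 80
No further overflows.

no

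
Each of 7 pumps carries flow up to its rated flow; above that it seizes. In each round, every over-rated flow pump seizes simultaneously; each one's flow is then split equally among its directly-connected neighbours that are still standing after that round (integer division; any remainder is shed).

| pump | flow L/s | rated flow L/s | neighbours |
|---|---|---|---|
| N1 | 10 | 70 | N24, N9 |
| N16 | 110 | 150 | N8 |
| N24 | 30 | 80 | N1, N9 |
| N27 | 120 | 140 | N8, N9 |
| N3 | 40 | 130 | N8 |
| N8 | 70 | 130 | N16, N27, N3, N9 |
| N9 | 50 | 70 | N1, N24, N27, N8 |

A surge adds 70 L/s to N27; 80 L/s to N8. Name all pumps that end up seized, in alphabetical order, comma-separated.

Round 1 — N27 at 190 > 140; N8 at 150 > 130. N27, N8 seize.
  N27 sheds 190 L/s to N9: 190 each.
    N9: 50+190 = 240 > 70
  N8 sheds 150 L/s to N16, N3, N9: 50 each.
    N16: 110+50 = 160 > 150
    N3: 40+50 = 90 ≤ 130
    N9: 240+50 = 290 > 70
Round 2 — N16, N9 seize.
  N16 sheds 160 L/s: no online neighbours, lost.
  N9 sheds 290 L/s to N1, N24: 145 each.
    N1: 10+145 = 155 > 70
    N24: 30+145 = 175 > 80
Round 3 — N1, N24 seize.
  N1 sheds 155 L/s: no online neighbours, lost.
  N24 sheds 175 L/s: no online neighbours, lost.
No further seizures.

N1, N16, N24, N27, N8, N9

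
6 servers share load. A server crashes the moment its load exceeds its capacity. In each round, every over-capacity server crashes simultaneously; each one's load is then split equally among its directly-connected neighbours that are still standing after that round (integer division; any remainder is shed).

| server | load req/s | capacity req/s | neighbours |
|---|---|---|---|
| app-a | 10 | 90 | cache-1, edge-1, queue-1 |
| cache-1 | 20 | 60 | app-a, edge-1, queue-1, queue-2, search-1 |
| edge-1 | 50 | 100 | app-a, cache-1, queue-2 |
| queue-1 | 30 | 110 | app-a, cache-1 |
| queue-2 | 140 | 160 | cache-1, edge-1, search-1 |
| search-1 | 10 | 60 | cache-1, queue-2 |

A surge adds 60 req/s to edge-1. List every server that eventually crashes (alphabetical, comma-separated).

app-a, cache-1, edge-1, queue-1, queue-2, search-1

Round 1 — edge-1 at 110 > 100. edge-1 crashes.
  edge-1 sheds 110 req/s to app-a, cache-1, queue-2: 36 each (2 lost).
    app-a: 10+36 = 46 ≤ 90
    cache-1: 20+36 = 56 ≤ 60
    queue-2: 140+36 = 176 > 160
Round 2 — queue-2 crashes.
  queue-2 sheds 176 req/s to cache-1, search-1: 88 each.
    cache-1: 56+88 = 144 > 60
    search-1: 10+88 = 98 > 60
Round 3 — cache-1, search-1 crash.
  cache-1 sheds 144 req/s to app-a, queue-1: 72 each.
    app-a: 46+72 = 118 > 90
    queue-1: 30+72 = 102 ≤ 110
  search-1 sheds 98 req/s: no online neighbours, lost.
Round 4 — app-a crashes.
  app-a sheds 118 req/s to queue-1: 118 each.
    queue-1: 102+118 = 220 > 110
Round 5 — queue-1 crashes.
  queue-1 sheds 220 req/s: no online neighbours, lost.
No further crashes.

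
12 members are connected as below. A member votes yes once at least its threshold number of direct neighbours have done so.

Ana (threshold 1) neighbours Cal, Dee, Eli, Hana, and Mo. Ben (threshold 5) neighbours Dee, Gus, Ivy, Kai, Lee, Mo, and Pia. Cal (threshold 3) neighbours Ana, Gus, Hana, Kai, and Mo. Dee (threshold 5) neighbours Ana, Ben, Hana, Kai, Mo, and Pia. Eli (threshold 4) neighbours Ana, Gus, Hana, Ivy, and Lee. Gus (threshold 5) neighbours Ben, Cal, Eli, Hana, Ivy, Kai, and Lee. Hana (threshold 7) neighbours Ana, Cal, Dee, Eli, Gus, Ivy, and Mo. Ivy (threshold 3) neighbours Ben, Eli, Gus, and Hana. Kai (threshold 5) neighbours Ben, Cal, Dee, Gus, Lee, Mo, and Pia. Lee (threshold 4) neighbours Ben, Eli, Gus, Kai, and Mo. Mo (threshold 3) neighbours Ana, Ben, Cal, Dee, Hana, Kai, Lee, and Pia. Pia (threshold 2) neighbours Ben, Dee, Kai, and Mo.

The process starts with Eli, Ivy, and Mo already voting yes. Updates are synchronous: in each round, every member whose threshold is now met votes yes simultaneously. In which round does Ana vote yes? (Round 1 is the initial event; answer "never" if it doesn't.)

2

Round 1 — Eli, Ivy, Mo vote yes (initial).
Round 2 — checking thresholds:
  Ana: 2 of 5 neighbours ≥ 1, votes yes.
  Ben: 2 of 7 neighbours < 5, not yet.
  Cal: 1 of 5 neighbours < 3, not yet.
  Dee: 1 of 6 neighbours < 5, not yet.
  Gus: 2 of 7 neighbours < 5, not yet.
  Hana: 3 of 7 neighbours < 7, not yet.
  Kai: 1 of 7 neighbours < 5, not yet.
  Lee: 2 of 5 neighbours < 4, not yet.
  Pia: 1 of 4 neighbours < 2, not yet.
Round 3 — no new yes votes; cascade stops.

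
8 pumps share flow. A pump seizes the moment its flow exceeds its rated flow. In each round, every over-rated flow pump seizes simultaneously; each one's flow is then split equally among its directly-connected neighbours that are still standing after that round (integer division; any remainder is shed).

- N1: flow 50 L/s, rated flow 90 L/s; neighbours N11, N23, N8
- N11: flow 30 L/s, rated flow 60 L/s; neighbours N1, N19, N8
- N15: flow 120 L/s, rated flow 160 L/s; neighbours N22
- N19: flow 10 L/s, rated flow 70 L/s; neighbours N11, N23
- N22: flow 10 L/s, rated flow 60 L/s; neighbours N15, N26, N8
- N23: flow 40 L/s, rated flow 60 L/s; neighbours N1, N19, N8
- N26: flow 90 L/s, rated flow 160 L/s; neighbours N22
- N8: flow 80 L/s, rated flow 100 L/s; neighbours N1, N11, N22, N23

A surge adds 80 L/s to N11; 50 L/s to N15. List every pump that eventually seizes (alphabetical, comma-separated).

Round 1 — N11 at 110 > 60; N15 at 170 > 160. N11, N15 seize.
  N11 sheds 110 L/s to N1, N19, N8: 36 each (2 lost).
    N1: 50+36 = 86 ≤ 90
    N19: 10+36 = 46 ≤ 70
    N8: 80+36 = 116 > 100
  N15 sheds 170 L/s to N22: 170 each.
    N22: 10+170 = 180 > 60
Round 2 — N22, N8 seize.
  N22 sheds 180 L/s to N26: 180 each.
    N26: 90+180 = 270 > 160
  N8 sheds 116 L/s to N1, N23: 58 each.
    N1: 86+58 = 144 > 90
    N23: 40+58 = 98 > 60
Round 3 — N1, N23, N26 seize.
  N1 sheds 144 L/s: no online neighbours, lost.
  N23 sheds 98 L/s to N19: 98 each.
    N19: 46+98 = 144 > 70
  N26 sheds 270 L/s: no online neighbours, lost.
Round 4 — N19 seizes.
  N19 sheds 144 L/s: no online neighbours, lost.
No further seizures.

N1, N11, N15, N19, N22, N23, N26, N8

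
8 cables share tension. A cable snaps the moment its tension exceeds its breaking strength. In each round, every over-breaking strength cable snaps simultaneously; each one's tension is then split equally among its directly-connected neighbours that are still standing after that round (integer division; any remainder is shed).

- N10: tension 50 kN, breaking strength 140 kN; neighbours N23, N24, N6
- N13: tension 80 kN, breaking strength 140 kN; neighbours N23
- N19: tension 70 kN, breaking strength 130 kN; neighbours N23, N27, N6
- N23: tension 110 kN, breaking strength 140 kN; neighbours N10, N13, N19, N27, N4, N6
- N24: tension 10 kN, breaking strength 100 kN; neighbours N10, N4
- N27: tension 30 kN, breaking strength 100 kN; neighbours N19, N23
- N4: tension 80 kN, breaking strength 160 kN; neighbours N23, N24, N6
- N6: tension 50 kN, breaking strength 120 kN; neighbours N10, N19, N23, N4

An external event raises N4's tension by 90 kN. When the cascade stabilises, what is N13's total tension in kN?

Round 1 — N4 at 170 > 160. N4 snaps.
  N4 sheds 170 kN to N23, N24, N6: 56 each (2 lost).
    N23: 110+56 = 166 > 140
    N24: 10+56 = 66 ≤ 100
    N6: 50+56 = 106 ≤ 120
Round 2 — N23 snaps.
  N23 sheds 166 kN to N10, N13, N19, N27, N6: 33 each (1 lost).
    N10: 50+33 = 83 ≤ 140
    N13: 80+33 = 113 ≤ 140
    N19: 70+33 = 103 ≤ 130
    N27: 30+33 = 63 ≤ 100
    N6: 106+33 = 139 > 120
Round 3 — N6 snaps.
  N6 sheds 139 kN to N10, N19: 69 each (1 lost).
    N10: 83+69 = 152 > 140
    N19: 103+69 = 172 > 130
Round 4 — N10, N19 snap.
  N10 sheds 152 kN to N24: 152 each.
    N24: 66+152 = 218 > 100
  N19 sheds 172 kN to N27: 172 each.
    N27: 63+172 = 235 > 100
Round 5 — N24, N27 snap.
  N24 sheds 218 kN: no online neighbours, lost.
  N27 sheds 235 kN: no online neighbours, lost.
No further breaks.

113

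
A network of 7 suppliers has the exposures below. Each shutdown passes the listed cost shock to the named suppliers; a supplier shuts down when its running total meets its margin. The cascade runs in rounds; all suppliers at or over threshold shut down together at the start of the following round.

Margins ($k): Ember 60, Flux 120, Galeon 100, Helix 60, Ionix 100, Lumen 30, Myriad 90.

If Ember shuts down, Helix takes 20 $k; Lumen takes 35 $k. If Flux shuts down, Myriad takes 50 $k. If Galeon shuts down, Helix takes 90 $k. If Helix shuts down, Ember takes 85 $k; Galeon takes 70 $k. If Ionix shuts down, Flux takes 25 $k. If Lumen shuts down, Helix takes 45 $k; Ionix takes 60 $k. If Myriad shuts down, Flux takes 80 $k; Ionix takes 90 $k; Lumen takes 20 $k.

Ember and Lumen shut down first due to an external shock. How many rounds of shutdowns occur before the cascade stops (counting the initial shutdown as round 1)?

Round 1 — Ember, Lumen shut down (initial).
  Helix: +20+45 → 65 ≥ 60
  Ionix: +60 → 60 < 100
Round 2 — Helix shuts down.
  Galeon: +70 → 70 < 100
No further shutdowns.

2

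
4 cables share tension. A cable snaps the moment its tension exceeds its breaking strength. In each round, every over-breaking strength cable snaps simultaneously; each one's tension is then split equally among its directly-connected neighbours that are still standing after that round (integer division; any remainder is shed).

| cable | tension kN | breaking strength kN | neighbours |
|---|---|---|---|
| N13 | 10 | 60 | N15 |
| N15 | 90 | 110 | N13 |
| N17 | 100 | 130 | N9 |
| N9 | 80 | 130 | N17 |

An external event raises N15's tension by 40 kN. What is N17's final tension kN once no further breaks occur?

Round 1 — N15 at 130 > 110. N15 snaps.
  N15 sheds 130 kN to N13: 130 each.
    N13: 10+130 = 140 > 60
Round 2 — N13 snaps.
  N13 sheds 140 kN: no online neighbours, lost.
No further breaks.

100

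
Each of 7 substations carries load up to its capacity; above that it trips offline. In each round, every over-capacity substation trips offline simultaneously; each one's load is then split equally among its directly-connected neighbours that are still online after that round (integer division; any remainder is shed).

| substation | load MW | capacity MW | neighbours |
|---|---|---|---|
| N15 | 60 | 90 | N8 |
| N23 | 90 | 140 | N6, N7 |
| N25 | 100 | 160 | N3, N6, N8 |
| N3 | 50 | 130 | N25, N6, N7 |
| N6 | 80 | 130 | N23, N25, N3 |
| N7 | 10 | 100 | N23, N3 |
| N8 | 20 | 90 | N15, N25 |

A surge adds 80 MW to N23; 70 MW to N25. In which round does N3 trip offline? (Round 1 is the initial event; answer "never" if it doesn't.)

Round 1 — N23 at 170 > 140; N25 at 170 > 160. N23, N25 trip offline.
  N23 sheds 170 MW to N6, N7: 85 each.
    N6: 80+85 = 165 > 130
    N7: 10+85 = 95 ≤ 100
  N25 sheds 170 MW to N3, N6, N8: 56 each (2 lost).
    N3: 50+56 = 106 ≤ 130
    N6: 165+56 = 221 > 130
    N8: 20+56 = 76 ≤ 90
Round 2 — N6 trips offline.
  N6 sheds 221 MW to N3: 221 each.
    N3: 106+221 = 327 > 130
Round 3 — N3 trips offline.
  N3 sheds 327 MW to N7: 327 each.
    N7: 95+327 = 422 > 100
Round 4 — N7 trips offline.
  N7 sheds 422 MW: no online neighbours, lost.
No further trips.

3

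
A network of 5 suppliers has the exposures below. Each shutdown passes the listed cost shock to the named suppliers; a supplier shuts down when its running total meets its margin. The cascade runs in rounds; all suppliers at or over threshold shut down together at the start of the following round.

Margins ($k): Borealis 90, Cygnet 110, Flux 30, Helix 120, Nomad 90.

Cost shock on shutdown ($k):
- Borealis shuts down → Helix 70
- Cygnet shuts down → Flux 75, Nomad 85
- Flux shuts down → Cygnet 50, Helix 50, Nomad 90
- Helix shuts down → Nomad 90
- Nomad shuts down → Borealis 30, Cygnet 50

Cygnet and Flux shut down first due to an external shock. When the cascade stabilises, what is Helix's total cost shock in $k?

Round 1 — Cygnet, Flux shut down (initial).
  Helix: +50 → 50 < 120
  Nomad: +85+90 → 175 ≥ 90
Round 2 — Nomad shuts down.
  Borealis: +30 → 30 < 90
No further shutdowns.

50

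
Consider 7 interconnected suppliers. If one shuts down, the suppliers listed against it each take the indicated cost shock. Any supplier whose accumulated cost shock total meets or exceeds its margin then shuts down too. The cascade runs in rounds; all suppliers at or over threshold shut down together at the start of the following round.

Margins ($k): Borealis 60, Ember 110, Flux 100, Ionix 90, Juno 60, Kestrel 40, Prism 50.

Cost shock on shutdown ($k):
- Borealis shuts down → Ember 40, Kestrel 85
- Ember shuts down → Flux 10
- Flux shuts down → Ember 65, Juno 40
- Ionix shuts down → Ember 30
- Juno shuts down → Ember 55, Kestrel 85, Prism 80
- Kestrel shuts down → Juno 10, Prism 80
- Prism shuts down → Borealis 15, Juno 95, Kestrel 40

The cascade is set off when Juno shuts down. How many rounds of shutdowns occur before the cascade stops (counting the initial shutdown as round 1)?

2

Round 1 — Juno shuts down (initial).
  Ember: +55 → 55 < 110
  Kestrel: +85 → 85 ≥ 40
  Prism: +80 → 80 ≥ 50
Round 2 — Kestrel, Prism shut down.
  Borealis: +15 → 15 < 60
No further shutdowns.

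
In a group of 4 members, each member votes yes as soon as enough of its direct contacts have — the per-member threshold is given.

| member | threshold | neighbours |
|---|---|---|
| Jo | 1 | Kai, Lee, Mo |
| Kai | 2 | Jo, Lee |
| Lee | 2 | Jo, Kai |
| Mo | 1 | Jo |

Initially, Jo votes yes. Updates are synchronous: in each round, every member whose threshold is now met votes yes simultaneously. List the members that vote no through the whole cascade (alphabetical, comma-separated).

Round 1 — Jo votes yes (initial).
Round 2 — checking thresholds:
  Kai: 1 of 2 neighbours < 2, below threshold.
  Lee: 1 of 2 neighbours < 2, below threshold.
  Mo: 1 of 1 neighbours ≥ 1, votes yes.
Round 3 — no new yes votes; cascade stops.

Kai, Lee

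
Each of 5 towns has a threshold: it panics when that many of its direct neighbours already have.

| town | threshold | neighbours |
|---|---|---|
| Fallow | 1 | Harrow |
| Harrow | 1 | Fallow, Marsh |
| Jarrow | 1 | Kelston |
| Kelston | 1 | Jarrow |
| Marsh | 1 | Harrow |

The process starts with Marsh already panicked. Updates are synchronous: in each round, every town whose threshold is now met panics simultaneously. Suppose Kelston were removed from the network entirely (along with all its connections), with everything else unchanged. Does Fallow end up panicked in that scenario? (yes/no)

With Kelston removed:
Round 1 — Marsh panics (initial).
Round 2 — checking thresholds:
  Harrow: 1 of 2 neighbours ≥ 1, panics.
Round 3 — checking thresholds:
  Fallow: 1 of 1 neighbours ≥ 1, panics.
Round 4 — no new panics; cascade stops.

yes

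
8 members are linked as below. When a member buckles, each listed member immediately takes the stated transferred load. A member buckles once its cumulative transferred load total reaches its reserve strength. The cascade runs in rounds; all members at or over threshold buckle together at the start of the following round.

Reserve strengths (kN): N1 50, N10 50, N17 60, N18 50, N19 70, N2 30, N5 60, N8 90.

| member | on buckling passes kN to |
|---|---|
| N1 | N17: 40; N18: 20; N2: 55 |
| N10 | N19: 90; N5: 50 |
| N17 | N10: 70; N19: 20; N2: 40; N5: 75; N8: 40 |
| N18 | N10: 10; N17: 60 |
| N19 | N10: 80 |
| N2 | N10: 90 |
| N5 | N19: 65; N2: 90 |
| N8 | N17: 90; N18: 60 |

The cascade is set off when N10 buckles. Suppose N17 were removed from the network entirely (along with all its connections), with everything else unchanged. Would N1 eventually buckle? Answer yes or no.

no

With N17 removed:
Round 1 — N10 buckles (initial).
  N19: +90 → 90 ≥ 70
  N5: +50 → 50 < 60
Round 2 — N19 buckles.
No further bucklings.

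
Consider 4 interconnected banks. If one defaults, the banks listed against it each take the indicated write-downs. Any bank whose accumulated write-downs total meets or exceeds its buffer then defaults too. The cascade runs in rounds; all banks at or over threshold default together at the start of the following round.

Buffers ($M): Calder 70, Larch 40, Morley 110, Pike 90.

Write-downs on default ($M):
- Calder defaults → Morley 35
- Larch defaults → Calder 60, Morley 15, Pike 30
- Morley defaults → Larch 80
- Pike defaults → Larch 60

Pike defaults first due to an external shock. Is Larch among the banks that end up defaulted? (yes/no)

Round 1 — Pike defaults (initial).
  Larch: +60 → 60 ≥ 40
Round 2 — Larch defaults.
  Calder: +60 → 60 < 70
  Morley: +15 → 15 < 110
No further defaults.

yes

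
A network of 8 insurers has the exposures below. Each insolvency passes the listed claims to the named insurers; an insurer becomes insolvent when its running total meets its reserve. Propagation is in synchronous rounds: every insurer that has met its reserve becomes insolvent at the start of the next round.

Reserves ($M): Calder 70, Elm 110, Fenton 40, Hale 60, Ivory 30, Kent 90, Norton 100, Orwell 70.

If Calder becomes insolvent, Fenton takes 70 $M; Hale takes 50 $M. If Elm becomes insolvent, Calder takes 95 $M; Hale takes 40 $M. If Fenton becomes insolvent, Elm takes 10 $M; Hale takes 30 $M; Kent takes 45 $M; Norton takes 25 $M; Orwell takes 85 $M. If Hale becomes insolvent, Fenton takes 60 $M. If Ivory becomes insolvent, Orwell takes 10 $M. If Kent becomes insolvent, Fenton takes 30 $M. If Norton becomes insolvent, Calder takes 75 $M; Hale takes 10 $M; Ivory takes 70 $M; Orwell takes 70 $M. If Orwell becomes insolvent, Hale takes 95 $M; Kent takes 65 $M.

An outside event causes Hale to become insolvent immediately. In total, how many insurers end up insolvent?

Round 1 — Hale becomes insolvent (initial).
  Fenton: +60 → 60 ≥ 40
Round 2 — Fenton becomes insolvent.
  Elm: +10 → 10 < 110
  Kent: +45 → 45 < 90
  Norton: +25 → 25 < 100
  Orwell: +85 → 85 ≥ 70
Round 3 — Orwell becomes insolvent.
  Kent: +65 → 110 ≥ 90
Round 4 — Kent becomes insolvent.
No further insolvencies.

4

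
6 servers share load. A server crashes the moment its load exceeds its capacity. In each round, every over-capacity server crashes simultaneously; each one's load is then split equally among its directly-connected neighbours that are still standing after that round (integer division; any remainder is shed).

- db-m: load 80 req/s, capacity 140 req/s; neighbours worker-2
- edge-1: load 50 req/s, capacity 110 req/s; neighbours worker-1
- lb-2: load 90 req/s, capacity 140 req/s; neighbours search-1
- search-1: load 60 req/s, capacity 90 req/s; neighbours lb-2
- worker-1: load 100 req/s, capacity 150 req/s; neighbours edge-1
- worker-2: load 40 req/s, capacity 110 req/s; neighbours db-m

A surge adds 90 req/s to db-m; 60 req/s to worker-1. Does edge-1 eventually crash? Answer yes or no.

Round 1 — db-m at 170 > 140; worker-1 at 160 > 150. db-m, worker-1 crash.
  db-m sheds 170 req/s to worker-2: 170 each.
    worker-2: 40+170 = 210 > 110
  worker-1 sheds 160 req/s to edge-1: 160 each.
    edge-1: 50+160 = 210 > 110
Round 2 — edge-1, worker-2 crash.
  edge-1 sheds 210 req/s: no online neighbours, lost.
  worker-2 sheds 210 req/s: no online neighbours, lost.
No further crashes.

yes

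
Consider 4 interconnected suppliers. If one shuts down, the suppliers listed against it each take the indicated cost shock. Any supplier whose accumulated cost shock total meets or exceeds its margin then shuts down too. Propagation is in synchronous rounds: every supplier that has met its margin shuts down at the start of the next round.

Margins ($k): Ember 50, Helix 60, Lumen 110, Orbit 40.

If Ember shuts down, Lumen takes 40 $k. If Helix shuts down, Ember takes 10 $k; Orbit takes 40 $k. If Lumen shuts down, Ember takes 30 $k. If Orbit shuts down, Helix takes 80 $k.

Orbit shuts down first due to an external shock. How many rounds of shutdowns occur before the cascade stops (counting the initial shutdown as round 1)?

Round 1 — Orbit shuts down (initial).
  Helix: +80 → 80 ≥ 60
Round 2 — Helix shuts down.
  Ember: +10 → 10 < 50
No further shutdowns.

2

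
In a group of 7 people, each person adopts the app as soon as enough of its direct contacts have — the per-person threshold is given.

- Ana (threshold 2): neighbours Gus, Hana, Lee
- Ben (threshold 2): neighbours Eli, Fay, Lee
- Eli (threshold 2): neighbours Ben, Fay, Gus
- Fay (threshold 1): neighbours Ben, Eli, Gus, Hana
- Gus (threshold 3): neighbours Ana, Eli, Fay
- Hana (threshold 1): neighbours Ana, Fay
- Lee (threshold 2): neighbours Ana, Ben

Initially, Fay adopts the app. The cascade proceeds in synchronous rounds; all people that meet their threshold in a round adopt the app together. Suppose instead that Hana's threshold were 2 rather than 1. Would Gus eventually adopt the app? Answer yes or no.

With Hana's threshold at 2:
Round 1 — Fay adopts the app (initial).
Round 2 — no new adoptions; cascade stops.

no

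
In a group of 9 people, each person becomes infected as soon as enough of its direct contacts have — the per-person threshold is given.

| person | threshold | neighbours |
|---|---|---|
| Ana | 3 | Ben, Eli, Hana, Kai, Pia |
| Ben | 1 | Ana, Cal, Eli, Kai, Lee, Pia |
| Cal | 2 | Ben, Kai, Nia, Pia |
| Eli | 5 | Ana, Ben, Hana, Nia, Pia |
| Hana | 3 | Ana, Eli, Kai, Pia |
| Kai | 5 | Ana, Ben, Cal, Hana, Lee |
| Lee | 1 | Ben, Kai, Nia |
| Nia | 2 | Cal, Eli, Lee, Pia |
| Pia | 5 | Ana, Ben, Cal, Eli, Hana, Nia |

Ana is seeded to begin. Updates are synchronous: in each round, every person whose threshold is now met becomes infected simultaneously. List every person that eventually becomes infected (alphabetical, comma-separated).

Round 1 — Ana becomes infected (initial).
Round 2 — checking thresholds:
  Ben: 1 of 6 neighbours ≥ 1, becomes infected.
  Eli: 1 of 5 neighbours < 5, not yet.
  Hana: 1 of 4 neighbours < 3, not yet.
  Kai: 1 of 5 neighbours < 5, not yet.
  Pia: 1 of 6 neighbours < 5, not yet.
Round 3 — checking thresholds:
  Cal: 1 of 4 neighbours < 2, not yet.
  Eli: 2 of 5 neighbours < 5, not yet.
  Hana: 1 of 4 neighbours < 3, not yet.
  Kai: 2 of 5 neighbours < 5, not yet.
  Lee: 1 of 3 neighbours ≥ 1, becomes infected.
  Pia: 2 of 6 neighbours < 5, not yet.
Round 4 — no new infections; cascade stops.

Ana, Ben, Lee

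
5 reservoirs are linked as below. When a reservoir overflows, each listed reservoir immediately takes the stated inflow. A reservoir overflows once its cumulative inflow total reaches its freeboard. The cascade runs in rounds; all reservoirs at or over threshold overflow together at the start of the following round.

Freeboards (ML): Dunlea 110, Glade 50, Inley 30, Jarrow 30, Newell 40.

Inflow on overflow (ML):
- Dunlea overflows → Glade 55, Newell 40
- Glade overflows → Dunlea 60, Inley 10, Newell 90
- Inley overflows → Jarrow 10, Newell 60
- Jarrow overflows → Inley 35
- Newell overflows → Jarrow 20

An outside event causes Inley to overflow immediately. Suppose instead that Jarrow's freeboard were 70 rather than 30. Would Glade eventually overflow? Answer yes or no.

With Jarrow's freeboard at 70:
Round 1 — Inley overflows (initial).
  Jarrow: +10 → 10 < 70
  Newell: +60 → 60 ≥ 40
Round 2 — Newell overflows.
  Jarrow: +20 → 30 < 70
No further overflows.

no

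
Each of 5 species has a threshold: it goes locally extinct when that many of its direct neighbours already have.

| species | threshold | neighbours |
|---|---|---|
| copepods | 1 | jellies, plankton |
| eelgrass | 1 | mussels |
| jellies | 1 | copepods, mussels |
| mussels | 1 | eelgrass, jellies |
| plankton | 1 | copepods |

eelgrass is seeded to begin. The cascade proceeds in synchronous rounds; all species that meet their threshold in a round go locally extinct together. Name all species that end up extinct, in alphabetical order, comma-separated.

copepods, eelgrass, jellies, mussels, plankton

Round 1 — eelgrass goes locally extinct (initial).
Round 2 — checking thresholds:
  mussels: 1 of 2 neighbours ≥ 1, goes locally extinct.
Round 3 — checking thresholds:
  jellies: 1 of 2 neighbours ≥ 1, goes locally extinct.
Round 4 — checking thresholds:
  copepods: 1 of 2 neighbours ≥ 1, goes locally extinct.
Round 5 — checking thresholds:
  plankton: 1 of 1 neighbours ≥ 1, goes locally extinct.
Round 6 — no new extinctions; cascade stops.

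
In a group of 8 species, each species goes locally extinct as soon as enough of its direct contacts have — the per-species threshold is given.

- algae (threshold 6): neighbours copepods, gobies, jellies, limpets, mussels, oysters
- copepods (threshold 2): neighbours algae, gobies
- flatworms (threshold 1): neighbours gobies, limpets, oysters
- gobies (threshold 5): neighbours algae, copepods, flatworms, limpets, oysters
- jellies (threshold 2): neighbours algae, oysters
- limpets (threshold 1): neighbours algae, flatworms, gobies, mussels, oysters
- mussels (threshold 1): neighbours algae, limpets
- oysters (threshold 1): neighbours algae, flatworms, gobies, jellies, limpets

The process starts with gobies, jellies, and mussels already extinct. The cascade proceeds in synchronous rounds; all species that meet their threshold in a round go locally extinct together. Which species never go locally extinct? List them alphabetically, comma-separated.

Round 1 — gobies, jellies, mussels go locally extinct (initial).
Round 2 — checking thresholds:
  algae: 3 of 6 neighbours < 6, below threshold.
  copepods: 1 of 2 neighbours < 2, below threshold.
  flatworms: 1 of 3 neighbours ≥ 1, goes locally extinct.
  limpets: 2 of 5 neighbours ≥ 1, goes locally extinct.
  oysters: 2 of 5 neighbours ≥ 1, goes locally extinct.
Round 3 — no new extinctions; cascade stops.

algae, copepods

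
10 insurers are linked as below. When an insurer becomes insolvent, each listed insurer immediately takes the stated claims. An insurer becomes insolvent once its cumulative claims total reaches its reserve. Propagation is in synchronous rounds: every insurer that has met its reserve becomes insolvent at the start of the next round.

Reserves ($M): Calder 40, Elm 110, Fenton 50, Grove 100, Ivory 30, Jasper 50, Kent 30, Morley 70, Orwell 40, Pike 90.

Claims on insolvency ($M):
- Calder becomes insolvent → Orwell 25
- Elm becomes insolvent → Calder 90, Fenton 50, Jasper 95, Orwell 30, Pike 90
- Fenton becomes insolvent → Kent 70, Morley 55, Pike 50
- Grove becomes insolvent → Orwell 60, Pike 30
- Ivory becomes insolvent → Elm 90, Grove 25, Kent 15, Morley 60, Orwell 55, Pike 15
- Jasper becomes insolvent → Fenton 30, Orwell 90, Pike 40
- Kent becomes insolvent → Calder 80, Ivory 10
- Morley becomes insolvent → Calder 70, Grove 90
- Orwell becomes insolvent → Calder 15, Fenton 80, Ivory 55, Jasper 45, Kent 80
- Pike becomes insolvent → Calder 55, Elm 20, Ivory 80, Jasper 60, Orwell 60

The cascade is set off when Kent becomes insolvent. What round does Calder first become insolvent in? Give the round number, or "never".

Round 1 — Kent becomes insolvent (initial).
  Calder: +80 → 80 ≥ 40
  Ivory: +10 → 10 < 30
Round 2 — Calder becomes insolvent.
  Orwell: +25 → 25 < 40
No further insolvencies.

2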